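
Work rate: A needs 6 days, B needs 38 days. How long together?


Rate of A = 1/6 per day
Rate of B = 1/38 per day
Combined rate = 1/6 + 1/38 = 44/228 ≈ 0.1930 per day
Days = 1 / combined rate = 228/44
≈ 5.18 days

5.18 days


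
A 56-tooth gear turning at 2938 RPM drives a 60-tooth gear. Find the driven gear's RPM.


Gear ratio = 56:60 = 14:15
RPM_B = RPM_A × (teeth_A / teeth_B)
= 2938 × (56/60)
= 2742.1 RPM

2742.1 RPM


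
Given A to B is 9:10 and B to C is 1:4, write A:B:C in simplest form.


Match B: multiply A:B by 1 → 9:10
Multiply B:C by 10 → 10:40
Combined: 9:10:40
GCD = 1
= 9:10:40

9:10:40


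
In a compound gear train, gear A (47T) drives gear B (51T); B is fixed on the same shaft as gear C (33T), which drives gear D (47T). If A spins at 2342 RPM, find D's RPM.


Stage 1: RPM_B = RPM_A × t_A/t_B = 2342 × 47/51 = 110074/51 ≈ 2158.31
B and C share a shaft → RPM_C = RPM_B
Stage 2: RPM_D = RPM_C × t_C/t_D = RPM_A × (t_A×t_C)/(t_B×t_D)
Overall ratio = (47×33)/(51×47) = 1551/2397
RPM_D = 2342 × 1551/2397 = 3632442/2397
≈ 1515.41 RPM

1515.41 RPM


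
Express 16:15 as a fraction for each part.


Total parts = 16 + 15 = 31
First part: 16/31 = 16/31
Second part: 15/31 = 15/31
= 16/31 and 15/31

16/31 and 15/31


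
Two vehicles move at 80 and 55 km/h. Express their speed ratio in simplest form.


Ratio = 80:55
GCD = 5
Simplified = 16:11
Time ratio (same distance) = 11:16
Speed ratio = 16:11

16:11


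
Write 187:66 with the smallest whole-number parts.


GCD(187, 66) = 11
187/11 : 66/11
= 17:6

17:6


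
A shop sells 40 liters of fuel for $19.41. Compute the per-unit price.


Unit rate = total / quantity
= 19.41 / 40
= $0.49 per unit

$0.49 per unit


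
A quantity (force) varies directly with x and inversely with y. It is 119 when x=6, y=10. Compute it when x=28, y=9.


z = k·x/y
Solve for k using the known point: k = z·y/x = 119×10/6 = 1190/6 ≈ 198.3333
Now evaluate at x=28, y=9:
z = k × 28 / 9 = (1190 × 28) / (6 × 9) = 33320/54
≈ 617.0370

617.0370


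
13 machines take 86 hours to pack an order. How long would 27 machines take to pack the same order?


Inverse proportion: x × y = constant
k = 13 × 86 = 1118
y₂ = k / 27 = 1118 / 27
= 41.41

41.41


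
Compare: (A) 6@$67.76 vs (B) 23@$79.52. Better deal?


Deal A: $67.76/6 = $11.2933/unit
Deal B: $79.52/23 = $3.4574/unit
B is cheaper per unit
= Deal B

Deal B


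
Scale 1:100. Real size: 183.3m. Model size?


Model size = real / scale
= 183.3 / 100
= 1.8330 m

1.8330 m


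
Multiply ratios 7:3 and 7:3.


Compound ratio = (7×7) : (3×3)
= 49:9
GCD = 1
= 49:9

49:9


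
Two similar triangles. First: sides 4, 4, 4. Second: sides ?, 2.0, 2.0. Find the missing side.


Scale factor = 2.0/4 = 0.5
Missing side = 4 × 0.5
= 2.0

2.0


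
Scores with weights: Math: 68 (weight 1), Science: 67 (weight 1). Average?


Numerator = 68×1 + 67×1
= 68 + 67
= 135
Total weight = 2
Weighted avg = 135/2
= 67.50

67.50


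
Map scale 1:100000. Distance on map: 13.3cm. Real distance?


Real distance = map distance × scale
= 13.3cm × 100000
= 1330000 cm = 13300.0 m
= 13.300 km

13.300 km


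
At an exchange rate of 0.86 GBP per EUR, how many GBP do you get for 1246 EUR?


Amount × rate = 1246 × 0.86
= 1071.56 GBP

1071.56 GBP


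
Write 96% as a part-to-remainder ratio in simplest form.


96% means 96 parts out of 100; remainder = 4
Part : remainder = 96:4
GCD = 4
= 24:1

24:1


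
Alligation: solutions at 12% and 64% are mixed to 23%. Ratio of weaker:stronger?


Let x parts of 12% mix with y parts of 64%.
12x + 64y = 23(x + y)
12x + 64y = 23x + 23y
x(12 - 23) = y(23 - 64)
x/y = (64 - 23)/(23 - 12) = 41/11
Simplify: 41:11
= 41:11

41:11


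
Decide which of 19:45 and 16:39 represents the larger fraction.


19/45 = 0.4222
16/39 = 0.4103
0.4222 > 0.4103, so 19:45 is greater
= 19:45

19:45


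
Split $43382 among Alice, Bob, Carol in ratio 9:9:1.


Total parts = 9 + 9 + 1 = 19
Alice: 43382 × 9/19 = 20549.37
Bob: 43382 × 9/19 = 20549.37
Carol: 43382 × 1/19 = 2283.26
= Alice: $20549.37, Bob: $20549.37, Carol: $2283.26

Alice: $20549.37, Bob: $20549.37, Carol: $2283.26


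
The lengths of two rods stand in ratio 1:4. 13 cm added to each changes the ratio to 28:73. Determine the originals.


Let A = 1k, B = 4k.
(1k + 13) / (4k + 13) = 28/73
Cross-multiply: 73(1k + 13) = 28(4k + 13)
73k + 949 = 112k + 364
73k - 112k = 364 - 949
-39k = -585
k = -585/-39 = 15
A = 1×15 = 15, B = 4×15 = 60
= A = 15, B = 60

A = 15, B = 60


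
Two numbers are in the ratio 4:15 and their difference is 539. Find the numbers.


Let A = 4k, B = 15k.
15k - 4k = 539
11k = 539 → k = 539/11 = 49
A = 4×49 = 196, B = 15×49 = 735
= A = 196, B = 735

A = 196, B = 735


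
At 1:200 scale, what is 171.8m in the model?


Model size = real / scale
= 171.8 / 200
= 0.8590 m

0.8590 m


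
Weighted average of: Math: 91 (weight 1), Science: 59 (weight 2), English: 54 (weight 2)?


Numerator = 91×1 + 59×2 + 54×2
= 91 + 118 + 108
= 317
Total weight = 5
Weighted avg = 317/5
= 63.40

63.40


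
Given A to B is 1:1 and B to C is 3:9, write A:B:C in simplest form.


Match B: multiply A:B by 3 → 3:3
Multiply B:C by 1 → 3:9
Combined: 3:3:9
GCD = 3
= 1:1:3

1:1:3


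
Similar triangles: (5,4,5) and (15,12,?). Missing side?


Scale factor = 15/5 = 3
Missing side = 5 × 3
= 15.0

15.0


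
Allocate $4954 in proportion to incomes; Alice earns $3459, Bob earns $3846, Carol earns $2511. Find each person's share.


Total income = 3459 + 3846 + 2511 = $9816
Alice: $4954 × 3459/9816 = $1745.71
Bob: $4954 × 3846/9816 = $1941.02
Carol: $4954 × 2511/9816 = $1267.27
= Alice: $1745.71, Bob: $1941.02, Carol: $1267.27

Alice: $1745.71, Bob: $1941.02, Carol: $1267.27


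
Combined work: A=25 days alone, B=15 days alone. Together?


Rate of A = 1/25 per day
Rate of B = 1/15 per day
Combined rate = 1/25 + 1/15 = 40/375 ≈ 0.1067 per day
Days = 1 / combined rate = 375/40
≈ 9.38 days

9.38 days


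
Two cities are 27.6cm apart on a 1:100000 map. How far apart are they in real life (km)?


Real distance = map distance × scale
= 27.6cm × 100000
= 2760000 cm = 27600.0 m
= 27.600 km

27.600 km


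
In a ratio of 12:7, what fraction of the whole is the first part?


Total parts = 12 + 7 = 19
First part: 12/19 = 12/19
= 12/19

12/19


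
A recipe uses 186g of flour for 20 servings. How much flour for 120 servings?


Direct proportion: y/x = constant
k = 186/20 = 9.3000
y₂ = k × 120 = 186 × 120 / 20 = 22320/20
= 1116.00

1116.00


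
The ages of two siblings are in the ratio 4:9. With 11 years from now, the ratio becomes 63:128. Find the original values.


Let A = 4k, B = 9k.
(4k + 11) / (9k + 11) = 63/128
Cross-multiply: 128(4k + 11) = 63(9k + 11)
512k + 1408 = 567k + 693
512k - 567k = 693 - 1408
-55k = -715
k = -715/-55 = 13
A = 4×13 = 52, B = 9×13 = 117
= A = 52, B = 117

A = 52, B = 117


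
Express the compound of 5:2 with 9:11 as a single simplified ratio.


Compound ratio = (5×9) : (2×11)
= 45:22
GCD = 1
= 45:22

45:22


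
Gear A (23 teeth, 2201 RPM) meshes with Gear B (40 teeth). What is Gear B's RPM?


Gear ratio = 23:40 = 23:40
RPM_B = RPM_A × (teeth_A / teeth_B)
= 2201 × (23/40)
= 1265.6 RPM

1265.6 RPM


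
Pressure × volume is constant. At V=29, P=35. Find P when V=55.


Inverse proportion: x × y = constant
k = 29 × 35 = 1015
y₂ = k / 55 = 1015 / 55
= 18.45

18.45


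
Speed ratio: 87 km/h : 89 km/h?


Ratio = 87:89
GCD = 1
Simplified = 87:89
Time ratio (same distance) = 89:87
Speed ratio = 87:89

87:89


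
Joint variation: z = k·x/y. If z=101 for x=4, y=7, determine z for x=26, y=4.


z = k·x/y
Solve for k using the known point: k = z·y/x = 101×7/4 = 707/4 = 176.7500
Now evaluate at x=26, y=4:
z = k × 26 / 4 = (707 × 26) / (4 × 4) = 18382/16
= 1148.8750

1148.8750


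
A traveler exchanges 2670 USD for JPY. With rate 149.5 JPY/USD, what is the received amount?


Amount × rate = 2670 × 149.5
= 399165.00 JPY

399165.00 JPY


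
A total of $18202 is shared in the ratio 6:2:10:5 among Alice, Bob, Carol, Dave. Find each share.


Total parts = 6 + 2 + 10 + 5 = 23
Alice: 18202 × 6/23 = 4748.35
Bob: 18202 × 2/23 = 1582.78
Carol: 18202 × 10/23 = 7913.91
Dave: 18202 × 5/23 = 3956.96
= Alice: $4748.35, Bob: $1582.78, Carol: $7913.91, Dave: $3956.96

Alice: $4748.35, Bob: $1582.78, Carol: $7913.91, Dave: $3956.96


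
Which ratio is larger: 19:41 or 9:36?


19/41 = 0.4634
9/36 = 0.2500
0.4634 > 0.2500, so 19:41 is greater
= 19:41

19:41


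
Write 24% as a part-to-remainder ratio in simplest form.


24% means 24 parts out of 100; remainder = 76
Part : remainder = 24:76
GCD = 4
= 6:19

6:19


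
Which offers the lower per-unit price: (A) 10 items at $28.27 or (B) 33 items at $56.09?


Deal A: $28.27/10 = $2.8270/unit
Deal B: $56.09/33 = $1.6997/unit
B is cheaper per unit
= Deal B

Deal B


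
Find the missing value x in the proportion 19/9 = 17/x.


Cross multiply: 19 × x = 9 × 17
19x = 153
x = 153 / 19
= 8.05

8.05


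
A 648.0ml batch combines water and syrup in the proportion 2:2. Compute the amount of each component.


Total parts = 2 + 2 = 4
water: 648.0 × 2/4 = 324.0ml
syrup: 648.0 × 2/4 = 324.0ml
= 324.0ml and 324.0ml

324.0ml and 324.0ml


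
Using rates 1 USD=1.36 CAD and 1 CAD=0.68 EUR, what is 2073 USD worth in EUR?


Step 1: 2073 USD × 1.36 = 2819.28 CAD
Step 2: 2819.28 CAD × 0.68 = 1917.11 EUR
Implied rate USD→EUR = 1.36 × 0.68 = 0.9248
= 1917.11 EUR

1917.11 EUR


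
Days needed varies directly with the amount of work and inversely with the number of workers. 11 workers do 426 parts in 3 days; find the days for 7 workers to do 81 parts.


Days ∝ work / workers, so d₂ = d₁ × (m₁/m₂) × (w₂/w₁)
Workers factor (inverse): 11/7 ≈ 1.5714
Work factor (direct): 81/426 ≈ 0.1901
d₂ = 3 × 11/7 × 81/426 = (3 × 11 × 81) / (7 × 426) = 2673/2982
≈ 0.90 days

0.90 days


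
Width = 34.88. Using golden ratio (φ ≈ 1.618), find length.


φ = (1 + √5) / 2 ≈ 1.618
Length = width × φ = 34.88 × 1.618 = 56.43584
≈ 56.44

56.44


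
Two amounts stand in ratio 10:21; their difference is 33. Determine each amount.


Let A = 10k, B = 21k.
21k - 10k = 33
11k = 33 → k = 33/11 = 3
A = 10×3 = 30, B = 21×3 = 63
= A = 30, B = 63

A = 30, B = 63


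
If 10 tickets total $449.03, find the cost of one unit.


Unit rate = total / quantity
= 449.03 / 10
= $44.90 per unit

$44.90 per unit


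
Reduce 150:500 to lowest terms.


GCD(150, 500) = 50
150/50 : 500/50
= 3:10

3:10


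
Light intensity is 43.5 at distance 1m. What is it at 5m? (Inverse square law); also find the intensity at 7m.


I₁d₁² = I₂d₂²
I at 5m = 43.5 × (1/5)² = 43.5 × 1/25 = 43.5/25 = 1.7400
I at 7m = 43.5 × (1/7)² = 43.5 × 1/49 = 43.5/49 ≈ 0.8878
= 1.7400 and 0.8878

1.7400 and 0.8878


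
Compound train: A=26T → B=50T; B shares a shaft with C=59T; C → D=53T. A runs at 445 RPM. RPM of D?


Stage 1: RPM_B = RPM_A × t_A/t_B = 445 × 26/50 = 11570/50 = 231.40
B and C share a shaft → RPM_C = RPM_B
Stage 2: RPM_D = RPM_C × t_C/t_D = RPM_A × (t_A×t_C)/(t_B×t_D)
Overall ratio = (26×59)/(50×53) = 1534/2650
RPM_D = 445 × 1534/2650 = 682630/2650
≈ 257.60 RPM

257.60 RPM


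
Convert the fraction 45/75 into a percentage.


Percentage = (part / whole) × 100
= (45 / 75) × 100
= 60.00%

60.00%


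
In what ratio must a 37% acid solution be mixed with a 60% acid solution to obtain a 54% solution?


Let x parts of 37% mix with y parts of 60%.
37x + 60y = 54(x + y)
37x + 60y = 54x + 54y
x(37 - 54) = y(54 - 60)
x/y = (60 - 54)/(54 - 37) = 6/17
Simplify: 6:17
= 6:17

6:17


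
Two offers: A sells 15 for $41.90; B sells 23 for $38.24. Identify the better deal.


Deal A: $41.90/15 = $2.7933/unit
Deal B: $38.24/23 = $1.6626/unit
B is cheaper per unit
= Deal B

Deal B


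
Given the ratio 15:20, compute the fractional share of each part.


Total parts = 15 + 20 = 35
First part: 15/35 = 3/7
Second part: 20/35 = 4/7
= 3/7 and 4/7

3/7 and 4/7


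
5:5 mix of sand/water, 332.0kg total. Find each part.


Total parts = 5 + 5 = 10
sand: 332.0 × 5/10 = 166.0kg
water: 332.0 × 5/10 = 166.0kg
= 166.0kg and 166.0kg

166.0kg and 166.0kg


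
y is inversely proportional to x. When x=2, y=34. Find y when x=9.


Inverse proportion: x × y = constant
k = 2 × 34 = 68
y₂ = k / 9 = 68 / 9
= 7.56

7.56


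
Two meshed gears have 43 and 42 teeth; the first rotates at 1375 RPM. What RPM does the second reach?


Gear ratio = 43:42 = 43:42
RPM_B = RPM_A × (teeth_A / teeth_B)
= 1375 × (43/42)
= 1407.7 RPM

1407.7 RPM


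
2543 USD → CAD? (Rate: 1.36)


Amount × rate = 2543 × 1.36
= 3458.48 CAD

3458.48 CAD


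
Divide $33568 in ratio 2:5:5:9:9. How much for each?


Total parts = 2 + 5 + 5 + 9 + 9 = 30
Part 1: 33568 × 2/30 = 2237.87
Part 2: 33568 × 5/30 = 5594.67
Part 3: 33568 × 5/30 = 5594.67
Part 4: 33568 × 9/30 = 10070.40
Part 5: 33568 × 9/30 = 10070.40
= Part 1: $2237.87, Part 2: $5594.67, Part 3: $5594.67, Part 4: $10070.40, Part 5: $10070.40

Part 1: $2237.87, Part 2: $5594.67, Part 3: $5594.67, Part 4: $10070.40, Part 5: $10070.40


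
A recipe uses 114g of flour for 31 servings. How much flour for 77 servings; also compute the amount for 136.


Direct proportion: y/x = constant
k = 114/31 ≈ 3.6774
y at x=77: k × 77 = 114 × 77 / 31 = 8778/31 ≈ 283.16
y at x=136: k × 136 = 114 × 136 / 31 = 15504/31 ≈ 500.13
= 283.16 and 500.13

283.16 and 500.13


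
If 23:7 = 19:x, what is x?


Cross multiply: 23 × x = 7 × 19
23x = 133
x = 133 / 23
= 5.78

5.78


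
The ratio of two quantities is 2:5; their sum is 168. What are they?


Let A = 2k, B = 5k.
2k + 5k = 168
7k = 168 → k = 168/7 = 24
A = 2×24 = 48, B = 5×24 = 120
= A = 48, B = 120

A = 48, B = 120


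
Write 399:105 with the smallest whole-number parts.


GCD(399, 105) = 21
399/21 : 105/21
= 19:5

19:5


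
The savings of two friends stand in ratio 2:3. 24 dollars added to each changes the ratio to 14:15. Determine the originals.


Let A = 2k, B = 3k.
(2k + 24) / (3k + 24) = 14/15
Cross-multiply: 15(2k + 24) = 14(3k + 24)
30k + 360 = 42k + 336
30k - 42k = 336 - 360
-12k = -24
k = -24/-12 = 2
A = 2×2 = 4, B = 3×2 = 6
= A = 4, B = 6

A = 4, B = 6


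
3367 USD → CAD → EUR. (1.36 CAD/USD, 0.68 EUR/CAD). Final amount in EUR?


Step 1: 3367 USD × 1.36 = 4579.12 CAD
Step 2: 4579.12 CAD × 0.68 = 3113.80 EUR
Implied rate USD→EUR = 1.36 × 0.68 = 0.9248
= 3113.80 EUR

3113.80 EUR


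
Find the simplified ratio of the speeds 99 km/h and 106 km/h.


Ratio = 99:106
GCD = 1
Simplified = 99:106
Time ratio (same distance) = 106:99
Speed ratio = 99:106

99:106


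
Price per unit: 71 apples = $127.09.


Unit rate = total / quantity
= 127.09 / 71
= $1.79 per unit

$1.79 per unit


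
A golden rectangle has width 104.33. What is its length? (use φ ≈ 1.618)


φ = (1 + √5) / 2 ≈ 1.618
Length = width × φ = 104.33 × 1.618 = 168.80594
≈ 168.81

168.81


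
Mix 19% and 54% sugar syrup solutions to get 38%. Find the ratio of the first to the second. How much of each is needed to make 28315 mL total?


Let x parts of 19% mix with y parts of 54%.
19x + 54y = 38(x + y)
19x + 54y = 38x + 38y
x(19 - 38) = y(38 - 54)
x/y = (54 - 38)/(38 - 19) = 16/19
Simplify: 16:19
Total parts = 35; one part = 28315/35 = 809.00 mL
19% solution: 16×809.00 = 12944.00 mL
54% solution: 19×809.00 = 15371.00 mL
= ratio 16:19; 12944.00 mL and 15371.00 mL

ratio 16:19; 12944.00 mL and 15371.00 mL


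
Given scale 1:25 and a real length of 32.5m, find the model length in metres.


Model size = real / scale
= 32.5 / 25
= 1.3000 m

1.3000 m


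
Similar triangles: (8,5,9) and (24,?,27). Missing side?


Scale factor = 24/8 = 3
Missing side = 5 × 3
= 15.0

15.0


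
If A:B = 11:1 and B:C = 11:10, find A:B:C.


Match B: multiply A:B by 11 → 121:11
Multiply B:C by 1 → 11:10
Combined: 121:11:10
GCD = 1
= 121:11:10

121:11:10


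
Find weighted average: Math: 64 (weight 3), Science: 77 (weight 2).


Numerator = 64×3 + 77×2
= 192 + 154
= 346
Total weight = 5
Weighted avg = 346/5
= 69.20

69.20


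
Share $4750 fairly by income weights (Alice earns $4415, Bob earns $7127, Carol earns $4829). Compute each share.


Total income = 4415 + 7127 + 4829 = $16371
Alice: $4750 × 4415/16371 = $1281.00
Bob: $4750 × 7127/16371 = $2067.88
Carol: $4750 × 4829/16371 = $1401.12
= Alice: $1281.00, Bob: $2067.88, Carol: $1401.12

Alice: $1281.00, Bob: $2067.88, Carol: $1401.12


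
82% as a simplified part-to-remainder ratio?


82% means 82 parts out of 100; remainder = 18
Part : remainder = 82:18
GCD = 2
= 41:9

41:9


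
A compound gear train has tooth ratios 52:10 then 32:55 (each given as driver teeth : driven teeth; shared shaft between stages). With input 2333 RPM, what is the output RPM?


Stage 1: RPM_B = RPM_A × t_A/t_B = 2333 × 52/10 = 121316/10 = 12131.60
B and C share a shaft → RPM_C = RPM_B
Stage 2: RPM_D = RPM_C × t_C/t_D = RPM_A × (t_A×t_C)/(t_B×t_D)
Overall ratio = (52×32)/(10×55) = 1664/550
RPM_D = 2333 × 1664/550 = 3882112/550
≈ 7058.39 RPM

7058.39 RPM


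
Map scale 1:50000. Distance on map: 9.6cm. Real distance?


Real distance = map distance × scale
= 9.6cm × 50000
= 480000 cm = 4800.0 m
= 4.800 km

4.800 km


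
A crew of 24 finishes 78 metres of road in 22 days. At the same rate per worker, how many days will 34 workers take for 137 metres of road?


Days ∝ work / workers, so d₂ = d₁ × (m₁/m₂) × (w₂/w₁)
Workers factor (inverse): 24/34 ≈ 0.7059
Work factor (direct): 137/78 ≈ 1.7564
d₂ = 22 × 24/34 × 137/78 = (22 × 24 × 137) / (34 × 78) = 72336/2652
≈ 27.28 days

27.28 days


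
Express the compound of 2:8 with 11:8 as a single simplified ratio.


Compound ratio = (2×11) : (8×8)
= 22:64
GCD = 2
= 11:32

11:32


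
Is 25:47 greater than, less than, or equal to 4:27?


25/47 = 0.5319
4/27 = 0.1481
0.5319 > 0.1481, so 25:47 is greater
= greater than

greater than


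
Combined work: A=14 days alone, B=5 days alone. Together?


Rate of A = 1/14 per day
Rate of B = 1/5 per day
Combined rate = 1/14 + 1/5 = 19/70 ≈ 0.2714 per day
Days = 1 / combined rate = 70/19
≈ 3.68 days

3.68 days


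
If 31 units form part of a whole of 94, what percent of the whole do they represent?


Percentage = (part / whole) × 100
= (31 / 94) × 100
≈ 32.98%

32.98%


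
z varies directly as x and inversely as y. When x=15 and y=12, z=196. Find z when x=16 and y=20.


z = k·x/y
Solve for k using the known point: k = z·y/x = 196×12/15 = 2352/15 = 156.8000
Now evaluate at x=16, y=20:
z = k × 16 / 20 = (2352 × 16) / (15 × 20) = 37632/300
= 125.4400

125.4400


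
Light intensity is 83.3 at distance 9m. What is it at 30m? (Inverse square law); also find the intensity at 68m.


I₁d₁² = I₂d₂²
I at 30m = 83.3 × (9/30)² = 83.3 × 81/900 = 6747.3/900 = 7.4970
I at 68m = 83.3 × (9/68)² = 83.3 × 81/4624 = 6747.3/4624 ≈ 1.4592
= 7.4970 and 1.4592

7.4970 and 1.4592


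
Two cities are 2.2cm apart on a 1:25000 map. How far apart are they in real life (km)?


Real distance = map distance × scale
= 2.2cm × 25000
= 55000 cm = 550.0 m
= 0.550 km

0.550 km


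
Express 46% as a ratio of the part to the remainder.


46% means 46 parts out of 100; remainder = 54
Part : remainder = 46:54
GCD = 2
= 23:27

23:27


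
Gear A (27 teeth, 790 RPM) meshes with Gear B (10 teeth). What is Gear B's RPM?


Gear ratio = 27:10 = 27:10
RPM_B = RPM_A × (teeth_A / teeth_B)
= 790 × (27/10)
= 2133.0 RPM

2133.0 RPM


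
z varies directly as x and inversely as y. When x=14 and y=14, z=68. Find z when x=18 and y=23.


z = k·x/y
Solve for k using the known point: k = z·y/x = 68×14/14 = 952/14 = 68.0000
Now evaluate at x=18, y=23:
z = k × 18 / 23 = (952 × 18) / (14 × 23) = 17136/322
≈ 53.2174

53.2174


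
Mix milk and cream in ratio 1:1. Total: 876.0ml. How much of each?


Total parts = 1 + 1 = 2
milk: 876.0 × 1/2 = 438.0ml
cream: 876.0 × 1/2 = 438.0ml
= 438.0ml and 438.0ml

438.0ml and 438.0ml


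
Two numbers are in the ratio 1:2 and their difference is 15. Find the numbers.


Let A = 1k, B = 2k.
2k - 1k = 15
1k = 15 → k = 15/1 = 15
A = 1×15 = 15, B = 2×15 = 30
= A = 15, B = 30

A = 15, B = 30


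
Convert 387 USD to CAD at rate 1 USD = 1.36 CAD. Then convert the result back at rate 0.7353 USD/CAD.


Amount × rate = 387 × 1.36 = 526.32 CAD
Round-trip: 526.32 × 0.7353 = 387.00 USD
= 526.32 CAD, then 387.00 USD

526.32 CAD, then 387.00 USD


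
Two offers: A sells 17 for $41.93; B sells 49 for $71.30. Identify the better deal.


Deal A: $41.93/17 = $2.4665/unit
Deal B: $71.30/49 = $1.4551/unit
B is cheaper per unit
= Deal B

Deal B


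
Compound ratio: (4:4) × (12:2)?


Compound ratio = (4×12) : (4×2)
= 48:8
GCD = 8
= 6:1

6:1


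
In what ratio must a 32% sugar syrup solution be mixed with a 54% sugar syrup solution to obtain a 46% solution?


Let x parts of 32% mix with y parts of 54%.
32x + 54y = 46(x + y)
32x + 54y = 46x + 46y
x(32 - 46) = y(46 - 54)
x/y = (54 - 46)/(46 - 32) = 8/14
Simplify: 4:7
= 4:7

4:7


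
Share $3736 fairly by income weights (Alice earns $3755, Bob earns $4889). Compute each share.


Total income = 3755 + 4889 = $8644
Alice: $3736 × 3755/8644 = $1622.94
Bob: $3736 × 4889/8644 = $2113.06
= Alice: $1622.94, Bob: $2113.06

Alice: $1622.94, Bob: $2113.06


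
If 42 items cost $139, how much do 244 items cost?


Direct proportion: y/x = constant
k = 139/42 ≈ 3.3095
y₂ = k × 244 = 139 × 244 / 42 = 33916/42
≈ 807.52

807.52


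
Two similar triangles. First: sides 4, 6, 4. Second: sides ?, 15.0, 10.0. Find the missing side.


Scale factor = 15.0/6 = 2.5
Missing side = 4 × 2.5
= 10.0

10.0


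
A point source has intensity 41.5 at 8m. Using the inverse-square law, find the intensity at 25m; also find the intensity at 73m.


I₁d₁² = I₂d₂²
I at 25m = 41.5 × (8/25)² = 41.5 × 64/625 = 2656/625 = 4.2496
I at 73m = 41.5 × (8/73)² = 41.5 × 64/5329 = 2656/5329 ≈ 0.4984
= 4.2496 and 0.4984

4.2496 and 0.4984


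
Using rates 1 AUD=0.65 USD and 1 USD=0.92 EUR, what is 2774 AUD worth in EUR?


Step 1: 2774 AUD × 0.65 = 1803.10 USD
Step 2: 1803.10 USD × 0.92 = 1658.85 EUR
Implied rate AUD→EUR = 0.65 × 0.92 = 0.5980
= 1658.85 EUR

1658.85 EUR


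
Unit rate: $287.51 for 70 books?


Unit rate = total / quantity
= 287.51 / 70
= $4.11 per unit

$4.11 per unit


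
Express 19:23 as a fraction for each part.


Total parts = 19 + 23 = 42
First part: 19/42 = 19/42
Second part: 23/42 = 23/42
= 19/42 and 23/42

19/42 and 23/42


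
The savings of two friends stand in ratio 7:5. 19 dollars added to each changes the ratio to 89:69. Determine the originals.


Let A = 7k, B = 5k.
(7k + 19) / (5k + 19) = 89/69
Cross-multiply: 69(7k + 19) = 89(5k + 19)
483k + 1311 = 445k + 1691
483k - 445k = 1691 - 1311
38k = 380
k = 380/38 = 10
A = 7×10 = 70, B = 5×10 = 50
= A = 70, B = 50

A = 70, B = 50


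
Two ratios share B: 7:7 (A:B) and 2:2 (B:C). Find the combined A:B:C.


Match B: multiply A:B by 2 → 14:14
Multiply B:C by 7 → 14:14
Combined: 14:14:14
GCD = 14
= 1:1:1

1:1:1


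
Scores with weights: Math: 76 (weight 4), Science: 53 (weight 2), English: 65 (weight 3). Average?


Numerator = 76×4 + 53×2 + 65×3
= 304 + 106 + 195
= 605
Total weight = 9
Weighted avg = 605/9
= 67.22

67.22


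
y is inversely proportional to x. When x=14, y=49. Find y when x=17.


Inverse proportion: x × y = constant
k = 14 × 49 = 686
y₂ = k / 17 = 686 / 17
= 40.35

40.35


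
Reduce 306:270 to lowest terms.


GCD(306, 270) = 18
306/18 : 270/18
= 17:15

17:15


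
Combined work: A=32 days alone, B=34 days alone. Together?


Rate of A = 1/32 per day
Rate of B = 1/34 per day
Combined rate = 1/32 + 1/34 = 66/1088 ≈ 0.0607 per day
Days = 1 / combined rate = 1088/66
≈ 16.48 days

16.48 days


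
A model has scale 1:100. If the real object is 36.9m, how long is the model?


Model size = real / scale
= 36.9 / 100
= 0.3690 m

0.3690 m


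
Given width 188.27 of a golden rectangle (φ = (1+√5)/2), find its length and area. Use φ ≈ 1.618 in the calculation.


φ = (1 + √5) / 2 ≈ 1.618
Length = width × φ = 188.27 × 1.618 = 304.62086
≈ 304.62
Area = width × length = 188.27 × 304.62086 = 57350.9693122 ≈ 57350.97
= Length: 304.62, Area: 57350.97

Length: 304.62, Area: 57350.97


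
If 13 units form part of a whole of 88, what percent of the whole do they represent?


Percentage = (part / whole) × 100
= (13 / 88) × 100
≈ 14.77%

14.77%


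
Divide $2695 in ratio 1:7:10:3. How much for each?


Total parts = 1 + 7 + 10 + 3 = 21
Part 1: 2695 × 1/21 = 128.33
Part 2: 2695 × 7/21 = 898.33
Part 3: 2695 × 10/21 = 1283.33
Part 4: 2695 × 3/21 = 385.00
= Part 1: $128.33, Part 2: $898.33, Part 3: $1283.33, Part 4: $385.00

Part 1: $128.33, Part 2: $898.33, Part 3: $1283.33, Part 4: $385.00


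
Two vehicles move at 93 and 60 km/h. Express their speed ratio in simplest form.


Ratio = 93:60
GCD = 3
Simplified = 31:20
Time ratio (same distance) = 20:31
Speed ratio = 31:20

31:20


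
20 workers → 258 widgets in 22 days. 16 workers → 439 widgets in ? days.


Days ∝ work / workers, so d₂ = d₁ × (m₁/m₂) × (w₂/w₁)
Workers factor (inverse): 20/16 = 1.2500
Work factor (direct): 439/258 ≈ 1.7016
d₂ = 22 × 20/16 × 439/258 = (22 × 20 × 439) / (16 × 258) = 193160/4128
≈ 46.79 days

46.79 days


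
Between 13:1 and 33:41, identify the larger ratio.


13/1 = 13.0000
33/41 = 0.8049
13.0000 > 0.8049, so 13:1 is greater
= 13:1

13:1


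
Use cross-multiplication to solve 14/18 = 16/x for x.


Cross multiply: 14 × x = 18 × 16
14x = 288
x = 288 / 14
= 20.57

20.57


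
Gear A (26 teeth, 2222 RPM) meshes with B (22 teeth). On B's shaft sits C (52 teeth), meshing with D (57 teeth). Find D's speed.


Stage 1: RPM_B = RPM_A × t_A/t_B = 2222 × 26/22 = 57772/22 = 2626.00
B and C share a shaft → RPM_C = RPM_B
Stage 2: RPM_D = RPM_C × t_C/t_D = RPM_A × (t_A×t_C)/(t_B×t_D)
Overall ratio = (26×52)/(22×57) = 1352/1254
RPM_D = 2222 × 1352/1254 = 3004144/1254
≈ 2395.65 RPM

2395.65 RPM


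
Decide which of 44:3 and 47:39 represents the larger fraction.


44/3 = 14.6667
47/39 = 1.2051
14.6667 > 1.2051, so 44:3 is greater
= 44:3

44:3


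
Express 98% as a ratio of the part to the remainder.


98% means 98 parts out of 100; remainder = 2
Part : remainder = 98:2
GCD = 2
= 49:1

49:1


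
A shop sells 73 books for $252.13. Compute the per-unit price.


Unit rate = total / quantity
= 252.13 / 73
= $3.45 per unit

$3.45 per unit


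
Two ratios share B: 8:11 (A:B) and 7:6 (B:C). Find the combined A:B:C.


Match B: multiply A:B by 7 → 56:77
Multiply B:C by 11 → 77:66
Combined: 56:77:66
GCD = 1
= 56:77:66

56:77:66


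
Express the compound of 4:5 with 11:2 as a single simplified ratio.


Compound ratio = (4×11) : (5×2)
= 44:10
GCD = 2
= 22:5

22:5


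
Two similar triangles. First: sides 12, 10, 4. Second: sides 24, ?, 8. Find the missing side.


Scale factor = 24/12 = 2
Missing side = 10 × 2
= 20.0

20.0


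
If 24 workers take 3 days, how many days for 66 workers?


Inverse proportion: x × y = constant
k = 24 × 3 = 72
y₂ = k / 66 = 72 / 66
= 1.09

1.09


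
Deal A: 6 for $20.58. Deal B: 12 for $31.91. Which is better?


Deal A: $20.58/6 = $3.4300/unit
Deal B: $31.91/12 = $2.6592/unit
B is cheaper per unit
= Deal B

Deal B


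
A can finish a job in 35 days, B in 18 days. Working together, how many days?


Rate of A = 1/35 per day
Rate of B = 1/18 per day
Combined rate = 1/35 + 1/18 = 53/630 ≈ 0.0841 per day
Days = 1 / combined rate = 630/53
≈ 11.89 days

11.89 days


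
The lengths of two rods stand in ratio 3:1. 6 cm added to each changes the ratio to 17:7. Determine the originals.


Let A = 3k, B = 1k.
(3k + 6) / (1k + 6) = 17/7
Cross-multiply: 7(3k + 6) = 17(1k + 6)
21k + 42 = 17k + 102
21k - 17k = 102 - 42
4k = 60
k = 60/4 = 15
A = 3×15 = 45, B = 1×15 = 15
= A = 45, B = 15

A = 45, B = 15


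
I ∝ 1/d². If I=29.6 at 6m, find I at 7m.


I₁d₁² = I₂d₂²
I₂ = I₁ × (d₁/d₂)²
= 29.6 × (6/7)²
= 29.6 × 36/49
= 1065.6/49
≈ 21.7469

21.7469


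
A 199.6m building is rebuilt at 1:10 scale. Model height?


Model size = real / scale
= 199.6 / 10
= 19.9600 m

19.9600 m


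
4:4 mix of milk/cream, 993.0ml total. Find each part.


Total parts = 4 + 4 = 8
milk: 993.0 × 4/8 = 496.5ml
cream: 993.0 × 4/8 = 496.5ml
= 496.5ml and 496.5ml

496.5ml and 496.5ml


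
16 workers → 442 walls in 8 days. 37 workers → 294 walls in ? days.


Days ∝ work / workers, so d₂ = d₁ × (m₁/m₂) × (w₂/w₁)
Workers factor (inverse): 16/37 ≈ 0.4324
Work factor (direct): 294/442 ≈ 0.6652
d₂ = 8 × 16/37 × 294/442 = (8 × 16 × 294) / (37 × 442) = 37632/16354
≈ 2.30 days

2.30 days


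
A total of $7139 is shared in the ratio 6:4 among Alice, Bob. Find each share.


Total parts = 6 + 4 = 10
Alice: 7139 × 6/10 = 4283.40
Bob: 7139 × 4/10 = 2855.60
= Alice: $4283.40, Bob: $2855.60

Alice: $4283.40, Bob: $2855.60


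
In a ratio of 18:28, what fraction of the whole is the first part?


Total parts = 18 + 28 = 46
First part: 18/46 = 9/23
= 9/23

9/23


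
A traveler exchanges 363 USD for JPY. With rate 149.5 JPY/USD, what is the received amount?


Amount × rate = 363 × 149.5
= 54268.50 JPY

54268.50 JPY


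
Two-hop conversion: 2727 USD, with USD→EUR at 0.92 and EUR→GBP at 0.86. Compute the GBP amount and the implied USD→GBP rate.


Step 1: 2727 USD × 0.92 = 2508.84 EUR
Step 2: 2508.84 EUR × 0.86 = 2157.60 GBP
Implied rate USD→GBP = 0.92 × 0.86 = 0.7912
= 2157.60 GBP; implied rate 0.7912 GBP/USD

2157.60 GBP; implied rate 0.7912 GBP/USD


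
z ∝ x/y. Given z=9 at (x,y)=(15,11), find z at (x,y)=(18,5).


z = k·x/y
Solve for k using the known point: k = z·y/x = 9×11/15 = 99/15 = 6.6000
Now evaluate at x=18, y=5:
z = k × 18 / 5 = (99 × 18) / (15 × 5) = 1782/75
= 23.7600

23.7600


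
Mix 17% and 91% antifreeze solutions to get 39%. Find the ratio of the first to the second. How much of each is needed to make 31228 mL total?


Let x parts of 17% mix with y parts of 91%.
17x + 91y = 39(x + y)
17x + 91y = 39x + 39y
x(17 - 39) = y(39 - 91)
x/y = (91 - 39)/(39 - 17) = 52/22
Simplify: 26:11
Total parts = 37; one part = 31228/37 = 844.00 mL
17% solution: 26×844.00 = 21944.00 mL
91% solution: 11×844.00 = 9284.00 mL
= ratio 26:11; 21944.00 mL and 9284.00 mL

ratio 26:11; 21944.00 mL and 9284.00 mL


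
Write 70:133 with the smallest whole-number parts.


GCD(70, 133) = 7
70/7 : 133/7
= 10:19

10:19


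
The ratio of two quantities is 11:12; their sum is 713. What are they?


Let A = 11k, B = 12k.
11k + 12k = 713
23k = 713 → k = 713/23 = 31
A = 11×31 = 341, B = 12×31 = 372
= A = 341, B = 372

A = 341, B = 372


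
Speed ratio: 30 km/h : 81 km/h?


Ratio = 30:81
GCD = 3
Simplified = 10:27
Time ratio (same distance) = 27:10
Speed ratio = 10:27

10:27


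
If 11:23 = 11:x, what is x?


Cross multiply: 11 × x = 23 × 11
11x = 253
x = 253 / 11
= 23.00

23.00


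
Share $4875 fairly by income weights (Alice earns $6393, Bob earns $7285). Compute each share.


Total income = 6393 + 7285 = $13678
Alice: $4875 × 6393/13678 = $2278.54
Bob: $4875 × 7285/13678 = $2596.46
= Alice: $2278.54, Bob: $2596.46

Alice: $2278.54, Bob: $2596.46


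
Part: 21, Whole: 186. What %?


Percentage = (part / whole) × 100
= (21 / 186) × 100
≈ 11.29%

11.29%


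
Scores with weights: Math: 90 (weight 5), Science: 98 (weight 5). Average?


Numerator = 90×5 + 98×5
= 450 + 490
= 940
Total weight = 10
Weighted avg = 940/10
= 94.00

94.00


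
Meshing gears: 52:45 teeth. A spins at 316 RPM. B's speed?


Gear ratio = 52:45 = 52:45
RPM_B = RPM_A × (teeth_A / teeth_B)
= 316 × (52/45)
= 365.2 RPM

365.2 RPM


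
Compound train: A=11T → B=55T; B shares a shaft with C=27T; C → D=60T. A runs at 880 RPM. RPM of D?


Stage 1: RPM_B = RPM_A × t_A/t_B = 880 × 11/55 = 9680/55 = 176.00
B and C share a shaft → RPM_C = RPM_B
Stage 2: RPM_D = RPM_C × t_C/t_D = RPM_A × (t_A×t_C)/(t_B×t_D)
Overall ratio = (11×27)/(55×60) = 297/3300
RPM_D = 880 × 297/3300 = 261360/3300
= 79.20 RPM

79.20 RPM


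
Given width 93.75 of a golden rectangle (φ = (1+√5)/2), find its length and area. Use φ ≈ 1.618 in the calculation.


φ = (1 + √5) / 2 ≈ 1.618
Length = width × φ = 93.75 × 1.618 = 151.6875
≈ 151.69
Area = width × length = 93.75 × 151.6875 = 14220.703125 ≈ 14220.70
= Length: 151.69, Area: 14220.70

Length: 151.69, Area: 14220.70


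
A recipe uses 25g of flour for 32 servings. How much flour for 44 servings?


Direct proportion: y/x = constant
k = 25/32 ≈ 0.7813
y₂ = k × 44 = 25 × 44 / 32 = 1100/32
≈ 34.38

34.38


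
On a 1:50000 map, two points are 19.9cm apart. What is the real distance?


Real distance = map distance × scale
= 19.9cm × 50000
= 995000 cm = 9950.0 m
= 9.950 km

9.950 km


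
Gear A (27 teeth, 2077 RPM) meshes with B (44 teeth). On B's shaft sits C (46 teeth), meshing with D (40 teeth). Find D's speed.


Stage 1: RPM_B = RPM_A × t_A/t_B = 2077 × 27/44 = 56079/44 ≈ 1274.52
B and C share a shaft → RPM_C = RPM_B
Stage 2: RPM_D = RPM_C × t_C/t_D = RPM_A × (t_A×t_C)/(t_B×t_D)
Overall ratio = (27×46)/(44×40) = 1242/1760
RPM_D = 2077 × 1242/1760 = 2579634/1760
≈ 1465.70 RPM

1465.70 RPM


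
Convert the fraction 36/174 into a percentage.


Percentage = (part / whole) × 100
= (36 / 174) × 100
≈ 20.69%

20.69%


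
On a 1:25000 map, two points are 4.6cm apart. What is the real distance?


Real distance = map distance × scale
= 4.6cm × 25000
= 115000 cm = 1150.0 m
= 1.150 km

1.150 km


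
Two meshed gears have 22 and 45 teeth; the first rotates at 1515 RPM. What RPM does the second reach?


Gear ratio = 22:45 = 22:45
RPM_B = RPM_A × (teeth_A / teeth_B)
= 1515 × (22/45)
= 740.7 RPM

740.7 RPM


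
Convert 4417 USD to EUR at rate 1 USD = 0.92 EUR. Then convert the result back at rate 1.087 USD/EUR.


Amount × rate = 4417 × 0.92 = 4063.64 EUR
Round-trip: 4063.64 × 1.087 = 4417.18 USD
= 4063.64 EUR, then 4417.18 USD

4063.64 EUR, then 4417.18 USD


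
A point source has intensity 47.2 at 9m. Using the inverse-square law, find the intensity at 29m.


I₁d₁² = I₂d₂²
I₂ = I₁ × (d₁/d₂)²
= 47.2 × (9/29)²
= 47.2 × 81/841
= 3823.2/841
≈ 4.5460

4.5460


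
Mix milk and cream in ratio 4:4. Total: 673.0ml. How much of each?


Total parts = 4 + 4 = 8
milk: 673.0 × 4/8 = 336.5ml
cream: 673.0 × 4/8 = 336.5ml
= 336.5ml and 336.5ml

336.5ml and 336.5ml


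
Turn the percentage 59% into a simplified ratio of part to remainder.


59% means 59 parts out of 100; remainder = 41
Part : remainder = 59:41
GCD = 1
= 59:41

59:41


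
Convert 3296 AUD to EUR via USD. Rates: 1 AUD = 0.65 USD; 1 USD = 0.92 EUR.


Step 1: 3296 AUD × 0.65 = 2142.40 USD
Step 2: 2142.40 USD × 0.92 = 1971.01 EUR
Implied rate AUD→EUR = 0.65 × 0.92 = 0.5980
= 1971.01 EUR

1971.01 EUR


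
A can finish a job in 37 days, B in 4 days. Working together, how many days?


Rate of A = 1/37 per day
Rate of B = 1/4 per day
Combined rate = 1/37 + 1/4 = 41/148 ≈ 0.2770 per day
Days = 1 / combined rate = 148/41
≈ 3.61 days

3.61 days


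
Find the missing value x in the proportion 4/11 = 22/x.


Cross multiply: 4 × x = 11 × 22
4x = 242
x = 242 / 4
= 60.50

60.50


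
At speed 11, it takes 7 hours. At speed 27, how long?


Inverse proportion: x × y = constant
k = 11 × 7 = 77
y₂ = k / 27 = 77 / 27
= 2.85

2.85


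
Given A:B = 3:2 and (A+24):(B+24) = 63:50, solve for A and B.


Let A = 3k, B = 2k.
(3k + 24) / (2k + 24) = 63/50
Cross-multiply: 50(3k + 24) = 63(2k + 24)
150k + 1200 = 126k + 1512
150k - 126k = 1512 - 1200
24k = 312
k = 312/24 = 13
A = 3×13 = 39, B = 2×13 = 26
= A = 39, B = 26

A = 39, B = 26


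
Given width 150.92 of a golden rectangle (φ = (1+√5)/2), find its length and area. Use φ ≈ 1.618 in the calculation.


φ = (1 + √5) / 2 ≈ 1.618
Length = width × φ = 150.92 × 1.618 = 244.18856
≈ 244.19
Area = width × length = 150.92 × 244.18856 = 36852.9374752 ≈ 36852.94
= Length: 244.19, Area: 36852.94

Length: 244.19, Area: 36852.94


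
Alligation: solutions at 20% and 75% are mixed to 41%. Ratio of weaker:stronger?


Let x parts of 20% mix with y parts of 75%.
20x + 75y = 41(x + y)
20x + 75y = 41x + 41y
x(20 - 41) = y(41 - 75)
x/y = (75 - 41)/(41 - 20) = 34/21
Simplify: 34:21
= 34:21

34:21


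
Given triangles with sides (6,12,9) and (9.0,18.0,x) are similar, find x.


Scale factor = 9.0/6 = 1.5
Missing side = 9 × 1.5
= 13.5

13.5


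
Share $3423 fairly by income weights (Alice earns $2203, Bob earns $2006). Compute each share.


Total income = 2203 + 2006 = $4209
Alice: $3423 × 2203/4209 = $1791.61
Bob: $3423 × 2006/4209 = $1631.39
= Alice: $1791.61, Bob: $1631.39

Alice: $1791.61, Bob: $1631.39


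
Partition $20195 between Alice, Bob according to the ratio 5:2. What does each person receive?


Total parts = 5 + 2 = 7
Alice: 20195 × 5/7 = 14425.00
Bob: 20195 × 2/7 = 5770.00
= Alice: $14425.00, Bob: $5770.00

Alice: $14425.00, Bob: $5770.00


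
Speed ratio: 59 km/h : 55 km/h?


Ratio = 59:55
GCD = 1
Simplified = 59:55
Time ratio (same distance) = 55:59
Speed ratio = 59:55

59:55


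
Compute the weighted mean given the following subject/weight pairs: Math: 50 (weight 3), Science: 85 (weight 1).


Numerator = 50×3 + 85×1
= 150 + 85
= 235
Total weight = 4
Weighted avg = 235/4
= 58.75

58.75


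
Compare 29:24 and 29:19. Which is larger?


29/24 = 1.2083
29/19 = 1.5263
1.2083 < 1.5263, so 29:24 is less
= 29:19

29:19


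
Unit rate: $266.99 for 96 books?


Unit rate = total / quantity
= 266.99 / 96
= $2.78 per unit

$2.78 per unit


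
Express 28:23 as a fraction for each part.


Total parts = 28 + 23 = 51
First part: 28/51 = 28/51
Second part: 23/51 = 23/51
= 28/51 and 23/51

28/51 and 23/51


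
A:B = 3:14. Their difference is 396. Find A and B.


Let A = 3k, B = 14k.
14k - 3k = 396
11k = 396 → k = 396/11 = 36
A = 3×36 = 108, B = 14×36 = 504
= A = 108, B = 504

A = 108, B = 504


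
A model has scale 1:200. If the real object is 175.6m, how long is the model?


Model size = real / scale
= 175.6 / 200
= 0.8780 m

0.8780 m


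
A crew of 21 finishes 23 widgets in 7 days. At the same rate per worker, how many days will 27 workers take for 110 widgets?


Days ∝ work / workers, so d₂ = d₁ × (m₁/m₂) × (w₂/w₁)
Workers factor (inverse): 21/27 ≈ 0.7778
Work factor (direct): 110/23 ≈ 4.7826
d₂ = 7 × 21/27 × 110/23 = (7 × 21 × 110) / (27 × 23) = 16170/621
≈ 26.04 days

26.04 days


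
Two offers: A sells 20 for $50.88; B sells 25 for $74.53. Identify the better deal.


Deal A: $50.88/20 = $2.5440/unit
Deal B: $74.53/25 = $2.9812/unit
A is cheaper per unit
= Deal A

Deal A


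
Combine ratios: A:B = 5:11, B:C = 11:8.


Match B: multiply A:B by 11 → 55:121
Multiply B:C by 11 → 121:88
Combined: 55:121:88
GCD = 11
= 5:11:8

5:11:8
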